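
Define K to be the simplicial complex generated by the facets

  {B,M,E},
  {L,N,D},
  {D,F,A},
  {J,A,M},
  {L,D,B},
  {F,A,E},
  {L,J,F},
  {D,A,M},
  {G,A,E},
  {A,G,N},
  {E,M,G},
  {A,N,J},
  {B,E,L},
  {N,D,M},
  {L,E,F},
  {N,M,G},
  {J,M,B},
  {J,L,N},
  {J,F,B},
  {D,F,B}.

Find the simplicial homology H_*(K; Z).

H_0 ≅ Z,  H_1 ≅ Z × Z/2,  H_2 = 0.

Fix the vertex order A < B < D < E < F < G < J < L < M < N and write every simplex with vertices in increasing order. Then dim K = 2 and the simplices of K are:

  0-simplices (10): A, B, D, E, F, G, J, L, M, N
  1-simplices (30): AD, AE, AF, AG, AJ, AM, AN, BD, BE, BF, BJ, BL, BM, DF, DL, DM, DN, EF, EG, EL, EM, FJ, FL, GM, GN, JL, JM, JN, LN, MN
  2-simplices (20): ADF, ADM, AEF, AEG, AGN, AJM, AJN, BDF, BDL, BEL, BEM, BFJ, BJM, DLN, DMN, EFL, EGM, FJL, GMN, JLN

Hence C_0 ≅ Z^10, C_1 ≅ Z^30, C_2 ≅ Z^20.

Boundary ∂_1: C_1 → C_0 sends each edge [p,q] (with p < q) to q − p. For instance
  ∂BM = M − B.
As a 10×30 matrix over Z this has rank 9, with invariant factors (1,1,1,1,1,1,1,1,1).

∂_2: C_2 → C_1 sends each 2-simplex [p,q,r] to [q,r] − [p,r] + [p,q]. For instance
  ∂BDF = DF − BF + BD,
  ∂DLN = LN − DN + DL.
This gives a 30×20 integer matrix of rank 20; reducing to Smith normal form yields diagonal entries (1,1,1,1,1,1,1,1,1,1,1,1,1,1,1,1,1,1,1,2).

Reading off H_k = ker ∂_k / im ∂_{k+1}:

  H_0: rank C_0 − rank ∂_1 = 10 − 9 = 1, and the invariant factors of ∂_1 are all 1, so H_0 ≅ Z.
  H_1: rank ker ∂_1 − rank ∂_2 = (30 − 9) − 20 = 1, and ∂_2 has invariant factor 2 > 1, so H_1 ≅ Z × Z/2.
  H_2: rank ker ∂_2 − rank ∂_3 = (20 − 20) − 0 = 0, and there is no ∂_3, so H_2 ≅ 0.

As a check, the Euler characteristic is 10 − 30 + 20 = 0, which agrees with 1 − 1 + 0 = 0.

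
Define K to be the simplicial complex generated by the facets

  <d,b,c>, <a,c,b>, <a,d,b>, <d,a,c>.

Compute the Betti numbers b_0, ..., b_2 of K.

Take the total order a < b < c < d on the vertex set. Then K (dimension 2) consists of the simplices:

  0-simplices (4): a, b, c, d
  1-simplices (6): ab, ac, ad, bc, bd, cd
  2-simplices (4): abc, abd, acd, bcd

Hence C_0 ≅ Z^4, C_1 ≅ Z^6, C_2 ≅ Z^4.

∂_1: C_1 → C_0 sends each edge [p,q] (with p < q) to q − p. For instance
  ∂bd = d − b.
The 4×6 boundary matrix has rank 3 and Smith normal form diag(1,1,1).

Boundary ∂_2: C_2 → C_1 acts by ∂[p,q,r] = [q,r] − [p,r] + [p,q]. For instance
  ∂acd = cd − ad + ac,
  ∂abd = bd − ad + ab.
The 6×4 boundary matrix has rank 3 and Smith normal form diag(1,1,1).

Now H_k = ker ∂_k / im ∂_{k+1}, so:

  H_0: rank C_0 − rank ∂_1 = 4 − 3 = 1, and the invariant factors of ∂_1 are all 1, so H_0 ≅ Z.
  H_1: rank ker ∂_1 − rank ∂_2 = (6 − 3) − 3 = 0, and the invariant factors of ∂_2 are all 1, so H_1 ≅ 0.
  H_2: rank ker ∂_2 − rank ∂_3 = (4 − 3) − 0 = 1, and there is no ∂_3, so H_2 ≅ Z.

Hence the Betti numbers are b_0 = 1, b_1 = 0, b_2 = 1.

b_0 = 1, b_1 = 0, b_2 = 1.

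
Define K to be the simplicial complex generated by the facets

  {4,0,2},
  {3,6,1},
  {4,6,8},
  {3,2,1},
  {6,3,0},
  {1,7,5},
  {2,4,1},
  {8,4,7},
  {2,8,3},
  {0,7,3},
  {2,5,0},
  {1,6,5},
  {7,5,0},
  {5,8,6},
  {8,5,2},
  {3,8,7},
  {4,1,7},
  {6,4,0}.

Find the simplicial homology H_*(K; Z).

H_0 = Z,  H_1 = Z^2,  H_2 = Z.

K has 9 vertices, 27 edges, 18 triangles.
rank ∂_0 = 0, rank ∂_1 = 8 ⇒ b_0 = 9 − 0 − 8 = 1; all invariant factors of ∂_1 are 1 so no torsion. So H_0 = Z.
rank ∂_1 = 8, rank ∂_2 = 17 ⇒ b_1 = 27 − 8 − 17 = 2; all invariant factors of ∂_2 are 1 so no torsion. So H_1 = Z^2.
rank ∂_2 = 17, rank ∂_3 = 0 ⇒ b_2 = 18 − 17 − 0 = 1. So H_2 = Z.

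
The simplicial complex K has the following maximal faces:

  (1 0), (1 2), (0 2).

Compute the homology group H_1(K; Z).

We work with the vertex ordering 0 < 1 < 2. The simplices of K, each written with vertices in increasing order, are:

  0-simplices (3): [0], [1], [2]
  1-simplices (3): [0,1], [0,2], [1,2]

giving chain groups C_0 ≅ Z^3, C_1 ≅ Z^3.

∂_1: C_1 → C_0 sends each edge [p,q] (with p < q) to q − p.
The resulting 3×3 matrix has rank 2, and its Smith normal form has invariant factors (1,1).

Now H_k = ker ∂_k / im ∂_{k+1}, so:

  H_1: rank ker ∂_1 − rank ∂_2 = (3 − 2) − 0 = 1, and there is no ∂_2, so H_1 ≅ Z.

(K is a triangulation of the circle S^1.)

H_1 ≅ Z.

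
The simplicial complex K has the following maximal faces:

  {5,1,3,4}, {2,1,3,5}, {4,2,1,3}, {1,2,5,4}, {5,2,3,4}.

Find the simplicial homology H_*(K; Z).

K has 5 vertices, 10 edges, 10 triangles, 5 3-simplices.
rank ∂_0 = 0, rank ∂_1 = 4 ⇒ b_0 = 5 − 0 − 4 = 1; all invariant factors of ∂_1 are 1 so no torsion. So H_0 ≅ Z.
rank ∂_1 = 4, rank ∂_2 = 6 ⇒ b_1 = 10 − 4 − 6 = 0; all invariant factors of ∂_2 are 1 so no torsion. So H_1 ≅ 0.
rank ∂_2 = 6, rank ∂_3 = 4 ⇒ b_2 = 10 − 6 − 4 = 0; all invariant factors of ∂_3 are 1 so no torsion. So H_2 ≅ 0.
rank ∂_3 = 4, rank ∂_4 = 0 ⇒ b_3 = 5 − 4 − 0 = 1. So H_3 ≅ Z.

H_0 ≅ Z,  H_1 = 0,  H_2 = 0,  H_3 ≅ Z.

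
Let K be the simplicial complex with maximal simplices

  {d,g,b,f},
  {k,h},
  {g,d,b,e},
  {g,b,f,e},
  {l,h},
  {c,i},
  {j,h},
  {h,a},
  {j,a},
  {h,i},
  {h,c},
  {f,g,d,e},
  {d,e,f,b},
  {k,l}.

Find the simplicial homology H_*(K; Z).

Order the vertices as a < b < c < d < e < f < g < h < i < j < k < l. Listing each simplex with vertices in this order, K has dimension 3 with simplices:

  0-simplices (12): a, b, c, d, e, f, g, h, i, j, k, l
  1-simplices (19): ah, aj, bd, be, bf, bg, ch, ci, de, df, dg, ef, eg, fg, hi, hj, hk, hl, kl
  2-simplices (10): bde, bdf, bdg, bef, beg, bfg, def, deg, dfg, efg
  3-simplices (5): bdef, bdeg, bdfg, befg, defg

giving chain groups C_0 ≅ Z^12, C_1 ≅ Z^19, C_2 ≅ Z^10, C_3 ≅ Z^5.

∂_1: C_1 → C_0 maps an edge to its endpoints' difference, ∂[p,q] = q − p. For instance
  ∂hk = k − h.
As a 12×19 matrix over Z this has rank 10, with invariant factors (1,1,1,1,1,1,1,1,1,1).

The boundary map ∂_2: C_2 → C_1 acts by ∂[p,q,r] = [q,r] − [p,r] + [p,q]. For instance
  ∂dfg = fg − dg + df,
  ∂bdg = dg − bg + bd.
This gives a 19×10 integer matrix of rank 6; reducing to Smith normal form yields diagonal entries (1,1,1,1,1,1).

∂_3: C_3 → C_2 sends each 3-simplex σ to the alternating sum Σ_i (−1)^i (σ with its i-th vertex removed). For instance
  ∂befg = efg − bfg + beg − bef,
  ∂bdeg = deg − beg + bdg − bde.
The resulting 10×5 matrix has rank 4, and its Smith normal form has invariant factors (1,1,1,1).

Reading off H_k = ker ∂_k / im ∂_{k+1}:

  H_0: rank C_0 − rank ∂_1 = 12 − 10 = 2, and the invariant factors of ∂_1 are all 1, so H_0 ≅ Z^2.
  H_1: rank ker ∂_1 − rank ∂_2 = (19 − 10) − 6 = 3, and the invariant factors of ∂_2 are all 1, so H_1 ≅ Z^3.
  H_2: rank ker ∂_2 − rank ∂_3 = (10 − 6) − 4 = 0, and the invariant factors of ∂_3 are all 1, so H_2 ≅ 0.
  H_3: rank ker ∂_3 − rank ∂_4 = (5 − 4) − 0 = 1, and there is no ∂_4, so H_3 ≅ Z.

H_0 = Z^2,  H_1 = Z^3,  H_2 = 0,  H_3 = Z.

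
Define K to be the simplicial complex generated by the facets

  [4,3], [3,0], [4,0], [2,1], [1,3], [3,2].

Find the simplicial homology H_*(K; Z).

Order the vertices as 0 < 1 < 2 < 3 < 4. Listing each simplex with vertices in this order, K has dimension 1 with simplices:

  0-simplices (5): [0], [1], [2], [3], [4]
  1-simplices (6): [0,3], [0,4], [1,2], [1,3], [2,3], [3,4]

Hence C_0 ≅ Z^5, C_1 ≅ Z^6.

Boundary ∂_1: C_1 → C_0 sends each edge [p,q] (with p < q) to q − p. For instance
  ∂[0,4] = [4] − [0].
This gives a 5×6 integer matrix of rank 4; reducing to Smith normal form yields diagonal entries (1,1,1,1).

Reading off H_k = ker ∂_k / im ∂_{k+1}:

  H_0: rank C_0 − rank ∂_1 = 5 − 4 = 1, and the invariant factors of ∂_1 are all 1, so H_0 ≅ Z.
  H_1: rank ker ∂_1 − rank ∂_2 = (6 − 4) − 0 = 2, and there is no ∂_2, so H_1 ≅ Z^2.

As a check, the Euler characteristic is 5 − 6 = -1, which agrees with 1 − 2 = -1.

H_0 ≅ Z,  H_1 ≅ Z^2.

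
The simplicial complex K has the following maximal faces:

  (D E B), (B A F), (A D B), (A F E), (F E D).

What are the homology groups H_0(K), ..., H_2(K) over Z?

H_0 ≅ Z,  H_1 ≅ Z,  H_2 = 0.

We work with the vertex ordering A < B < D < E < F. The simplices of K, each written with vertices in increasing order, are:

  0-simplices (5): A, B, D, E, F
  1-simplices (10): AB, AD, AE, AF, BD, BE, BF, DE, DF, EF
  2-simplices (5): ABD, ABF, AEF, BDE, DEF

giving chain groups C_0 ≅ Z^5, C_1 ≅ Z^10, C_2 ≅ Z^5.

∂_1: C_1 → C_0 is given by ∂[p,q] = [q] − [p]. For instance
  ∂DE = E − D.
As a 5×10 matrix over Z this has rank 4, with invariant factors (1,1,1,1).

The boundary map ∂_2: C_2 → C_1 acts by ∂[p,q,r] = [q,r] − [p,r] + [p,q]. For instance
  ∂AEF = EF − AF + AE,
  ∂BDE = DE − BE + BD.
This gives a 10×5 integer matrix of rank 5; reducing to Smith normal form yields diagonal entries (1,1,1,1,1).

Reading off H_k = ker ∂_k / im ∂_{k+1}:

  H_0: rank C_0 − rank ∂_1 = 5 − 4 = 1, and the invariant factors of ∂_1 are all 1, so H_0 ≅ Z.
  H_1: rank ker ∂_1 − rank ∂_2 = (10 − 4) − 5 = 1, and the invariant factors of ∂_2 are all 1, so H_1 ≅ Z.
  H_2: rank ker ∂_2 − rank ∂_3 = (5 − 5) − 0 = 0, and there is no ∂_3, so H_2 ≅ 0.

As a check, the Euler characteristic is 5 − 10 + 5 = 0, which agrees with 1 − 1 + 0 = 0.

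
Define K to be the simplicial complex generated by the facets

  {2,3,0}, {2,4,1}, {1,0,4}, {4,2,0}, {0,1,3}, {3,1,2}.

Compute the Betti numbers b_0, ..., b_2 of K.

Order the vertices as 0 < 1 < 2 < 3 < 4. Listing each simplex with vertices in this order, K has dimension 2 with simplices:

  0-simplices (5): [0], [1], [2], [3], [4]
  1-simplices (9): [0,1], [0,2], [0,3], [0,4], [1,2], [1,3], [1,4], [2,3], [2,4]
  2-simplices (6): [0,1,3], [0,1,4], [0,2,3], [0,2,4], [1,2,3], [1,2,4]

so the chain groups are C_0 ≅ Z^5, C_1 ≅ Z^9, C_2 ≅ Z^6.

Boundary ∂_1: C_1 → C_0 sends each edge [p,q] (with p < q) to q − p. For instance
  ∂[0,2] = [2] − [0].
This gives a 5×9 integer matrix of rank 4; reducing to Smith normal form yields diagonal entries (1,1,1,1).

∂_2: C_2 → C_1 sends each 2-simplex [p,q,r] to [q,r] − [p,r] + [p,q]. For instance
  ∂[0,1,4] = [1,4] − [0,4] + [0,1],
  ∂[1,2,4] = [2,4] − [1,4] + [1,2].
The 9×6 boundary matrix has rank 5 and Smith normal form diag(1,1,1,1,1).

Reading off H_k = ker ∂_k / im ∂_{k+1}:

  H_0: rank C_0 − rank ∂_1 = 5 − 4 = 1, and the invariant factors of ∂_1 are all 1, so H_0 ≅ Z.
  H_1: rank ker ∂_1 − rank ∂_2 = (9 − 4) − 5 = 0, and the invariant factors of ∂_2 are all 1, so H_1 ≅ 0.
  H_2: rank ker ∂_2 − rank ∂_3 = (6 − 5) − 0 = 1, and there is no ∂_3, so H_2 ≅ Z.

Hence the Betti numbers are b_0 = 1, b_1 = 0, b_2 = 1.

b_0 = 1, b_1 = 0, b_2 = 1.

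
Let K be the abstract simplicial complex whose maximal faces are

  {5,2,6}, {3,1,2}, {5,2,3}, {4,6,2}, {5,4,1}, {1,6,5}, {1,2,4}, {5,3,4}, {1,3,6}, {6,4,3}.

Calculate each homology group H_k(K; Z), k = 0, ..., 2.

H_0 = Z,  H_1 = Z_2,  H_2 = 0.

Fix the vertex order 1 < 2 < 3 < 4 < 5 < 6 and write every simplex with vertices in increasing order. Then dim K = 2 and the simplices of K are:

  0-simplices (6): [1], [2], [3], [4], [5], [6]
  1-simplices (15): [1,2], [1,3], [1,4], [1,5], [1,6], [2,3], [2,4], [2,5], [2,6], [3,4], [3,5], [3,6], [4,5], [4,6], [5,6]
  2-simplices (10): [1,2,3], [1,2,4], [1,3,6], [1,4,5], [1,5,6], [2,3,5], [2,4,6], [2,5,6], [3,4,5], [3,4,6]

giving chain groups C_0 ≅ Z^6, C_1 ≅ Z^15, C_2 ≅ Z^10.

Boundary ∂_1: C_1 → C_0 sends each edge [p,q] (with p < q) to q − p. For instance
  ∂[4,5] = [5] − [4].
This gives a 6×15 integer matrix of rank 5; reducing to Smith normal form yields diagonal entries (1,1,1,1,1).

The boundary map ∂_2: C_2 → C_1 acts by ∂[p,q,r] = [q,r] − [p,r] + [p,q]. For instance
  ∂[2,4,6] = [4,6] − [2,6] + [2,4],
  ∂[1,2,3] = [2,3] − [1,3] + [1,2].
As a 15×10 matrix over Z this has rank 10, with invariant factors (1,1,1,1,1,1,1,1,1,2).

Now H_k = ker ∂_k / im ∂_{k+1}, so:

  H_0: rank C_0 − rank ∂_1 = 6 − 5 = 1, and the invariant factors of ∂_1 are all 1, so H_0 ≅ Z.
  H_1: rank ker ∂_1 − rank ∂_2 = (15 − 5) − 10 = 0, and ∂_2 has invariant factor 2 > 1, so H_1 ≅ Z_2.
  H_2: rank ker ∂_2 − rank ∂_3 = (10 − 10) − 0 = 0, and there is no ∂_3, so H_2 ≅ 0.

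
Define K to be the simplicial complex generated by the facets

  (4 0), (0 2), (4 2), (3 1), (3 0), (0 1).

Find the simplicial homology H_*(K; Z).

Fix the vertex order 0 < 1 < 2 < 3 < 4 and write every simplex with vertices in increasing order. Then dim K = 1 and the simplices of K are:

  0-simplices (5): [0], [1], [2], [3], [4]
  1-simplices (6): [0,1], [0,2], [0,3], [0,4], [1,3], [2,4]

so the chain groups are C_0 ≅ Z^5, C_1 ≅ Z^6.

The boundary map ∂_1: C_1 → C_0 sends each edge [p,q] (with p < q) to q − p. For instance
  ∂[0,1] = [1] − [0].
As a 5×6 matrix over Z this has rank 4, with invariant factors (1,1,1,1).

Now H_k = ker ∂_k / im ∂_{k+1}, so:

  H_0: rank C_0 − rank ∂_1 = 5 − 4 = 1, and the invariant factors of ∂_1 are all 1, so H_0 = Z.
  H_1: rank ker ∂_1 − rank ∂_2 = (6 − 4) − 0 = 2, and there is no ∂_2, so H_1 = Z^2.

H_0 = Z,  H_1 = Z^2.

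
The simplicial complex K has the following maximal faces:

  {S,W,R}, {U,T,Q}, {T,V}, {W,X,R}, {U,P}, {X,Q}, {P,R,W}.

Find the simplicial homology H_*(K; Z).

Take the total order P < Q < R < S < T < U < V < W < X on the vertex set. Then K (dimension 2) consists of the simplices:

  0-simplices (9): P, Q, R, S, T, U, V, W, X
  1-simplices (13): PR, PU, PW, QT, QU, QX, RS, RW, RX, SW, TU, TV, WX
  2-simplices (4): PRW, QTU, RSW, RWX

so the chain groups are C_0 ≅ Z^9, C_1 ≅ Z^13, C_2 ≅ Z^4.

Boundary ∂_1: C_1 → C_0 maps an edge to its endpoints' difference, ∂[p,q] = q − p. For instance
  ∂PR = R − P.
As a 9×13 matrix over Z this has rank 8, with invariant factors (1,1,1,1,1,1,1,1).

∂_2: C_2 → C_1 acts by ∂[p,q,r] = [q,r] − [p,r] + [p,q]. For instance
  ∂RWX = WX − RX + RW,
  ∂PRW = RW − PW + PR.
This gives a 13×4 integer matrix of rank 4; reducing to Smith normal form yields diagonal entries (1,1,1,1).

Computing H_k = (kernel of ∂_k) / (image of ∂_{k+1}):

  H_0: rank C_0 − rank ∂_1 = 9 − 8 = 1, and the invariant factors of ∂_1 are all 1, so H_0 = Z.
  H_1: rank ker ∂_1 − rank ∂_2 = (13 − 8) − 4 = 1, and the invariant factors of ∂_2 are all 1, so H_1 = Z.
  H_2: rank ker ∂_2 − rank ∂_3 = (4 − 4) − 0 = 0, and there is no ∂_3, so H_2 = 0.

H_0 = Z,  H_1 = Z,  H_2 = 0.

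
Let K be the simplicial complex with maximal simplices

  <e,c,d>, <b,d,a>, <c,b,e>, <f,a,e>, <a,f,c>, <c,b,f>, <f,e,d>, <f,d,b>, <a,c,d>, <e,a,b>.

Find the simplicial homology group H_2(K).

H_2 ≅ 0.

Take the total order a < b < c < d < e < f on the vertex set. Then K (dimension 2) consists of the simplices:

  0-simplices (6): a, b, c, d, e, f
  1-simplices (15): ab, ac, ad, ae, af, bc, bd, be, bf, cd, ce, cf, de, df, ef
  2-simplices (10): abd, abe, acd, acf, aef, bce, bcf, bdf, cde, def

so the chain groups are C_0 ≅ Z^6, C_1 ≅ Z^15, C_2 ≅ Z^10.

∂_1: C_1 → C_0 is given by ∂[p,q] = [q] − [p].
As a 6×15 matrix over Z this has rank 5, with invariant factors (1,1,1,1,1).

The boundary map ∂_2: C_2 → C_1 acts by ∂[p,q,r] = [q,r] − [p,r] + [p,q]. For instance
  ∂abd = bd − ad + ab,
  ∂bdf = df − bf + bd.
This gives a 15×10 integer matrix of rank 10; reducing to Smith normal form yields diagonal entries (1,1,1,1,1,1,1,1,1,2).

Computing H_k = (kernel of ∂_k) / (image of ∂_{k+1}):

  H_2: rank ker ∂_2 − rank ∂_3 = (10 − 10) − 0 = 0, and there is no ∂_3, so H_2 ≅ 0.

(K is a triangulation of the real projective plane RP^2.)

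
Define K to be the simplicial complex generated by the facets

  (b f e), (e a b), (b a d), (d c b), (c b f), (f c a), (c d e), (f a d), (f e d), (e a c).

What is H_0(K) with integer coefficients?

H_0 = Z.

We work with the vertex ordering a < b < c < d < e < f. The simplices of K, each written with vertices in increasing order, are:

  0-simplices (6): a, b, c, d, e, f
  1-simplices (15): ab, ac, ad, ae, af, bc, bd, be, bf, cd, ce, cf, de, df, ef
  2-simplices (10): abd, abe, ace, acf, adf, bcd, bcf, bef, cde, def

Hence C_0 ≅ Z^6, C_1 ≅ Z^15, C_2 ≅ Z^10.

The boundary map ∂_1: C_1 → C_0 sends each edge [p,q] (with p < q) to q − p. For instance
  ∂cf = f − c.
The resulting 6×15 matrix has rank 5, and its Smith normal form has invariant factors (1,1,1,1,1).

∂_2: C_2 → C_1 maps a triangle to the signed sum of its edges. For instance
  ∂abd = bd − ad + ab,
  ∂bcd = cd − bd + bc.
The 15×10 boundary matrix has rank 10 and Smith normal form diag(1,1,1,1,1,1,1,1,1,2).

Reading off H_k = ker ∂_k / im ∂_{k+1}:

  H_0: rank C_0 − rank ∂_1 = 6 − 5 = 1, and the invariant factors of ∂_1 are all 1, so H_0 ≅ Z.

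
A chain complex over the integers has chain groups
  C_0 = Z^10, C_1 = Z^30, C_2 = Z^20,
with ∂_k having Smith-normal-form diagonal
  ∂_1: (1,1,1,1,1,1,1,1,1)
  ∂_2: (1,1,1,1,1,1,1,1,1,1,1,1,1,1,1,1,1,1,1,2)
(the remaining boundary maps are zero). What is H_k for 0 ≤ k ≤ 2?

H_0 = Z,  H_1 = Z ⊕ Z/2Z,  H_2 = 0.

H_0: b_0 = 10 − 0 − 9 = 1; torsion from ∂_1 factors > 1: none. So H_0 = Z.
H_1: b_1 = 30 − 9 − 20 = 1; torsion from ∂_2 factors > 1: [2]. So H_1 = Z ⊕ Z/2Z.
H_2: b_2 = 20 − 20 − 0 = 0; torsion from ∂_3 factors > 1: none. So H_2 = 0.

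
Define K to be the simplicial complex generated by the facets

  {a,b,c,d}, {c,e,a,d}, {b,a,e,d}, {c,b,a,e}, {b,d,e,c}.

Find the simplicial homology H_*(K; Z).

H_0 = Z,  H_1 = 0,  H_2 = 0,  H_3 = Z.

Fix the vertex order a < b < c < d < e and write every simplex with vertices in increasing order. Then dim K = 3 and the simplices of K are:

  0-simplices (5): a, b, c, d, e
  1-simplices (10): ab, ac, ad, ae, bc, bd, be, cd, ce, de
  2-simplices (10): abc, abd, abe, acd, ace, ade, bcd, bce, bde, cde
  3-simplices (5): abcd, abce, abde, acde, bcde

giving chain groups C_0 ≅ Z^5, C_1 ≅ Z^10, C_2 ≅ Z^10, C_3 ≅ Z^5.

The boundary map ∂_1: C_1 → C_0 maps an edge to its endpoints' difference, ∂[p,q] = q − p. For instance
  ∂ab = b − a.
This gives a 5×10 integer matrix of rank 4; reducing to Smith normal form yields diagonal entries (1,1,1,1).

Boundary ∂_2: C_2 → C_1 sends each 2-simplex [p,q,r] to [q,r] − [p,r] + [p,q]. For instance
  ∂acd = cd − ad + ac,
  ∂abd = bd − ad + ab.
The resulting 10×10 matrix has rank 6, and its Smith normal form has invariant factors (1,1,1,1,1,1).

Boundary ∂_3: C_3 → C_2 sends each 3-simplex σ to the alternating sum Σ_i (−1)^i (σ with its i-th vertex removed). For instance
  ∂acde = cde − ade + ace − acd,
  ∂bcde = cde − bde + bce − bcd.
As a 10×5 matrix over Z this has rank 4, with invariant factors (1,1,1,1).

Computing H_k = (kernel of ∂_k) / (image of ∂_{k+1}):

  H_0: rank C_0 − rank ∂_1 = 5 − 4 = 1, and the invariant factors of ∂_1 are all 1, so H_0 = Z.
  H_1: rank ker ∂_1 − rank ∂_2 = (10 − 4) − 6 = 0, and the invariant factors of ∂_2 are all 1, so H_1 = 0.
  H_2: rank ker ∂_2 − rank ∂_3 = (10 − 6) − 4 = 0, and the invariant factors of ∂_3 are all 1, so H_2 = 0.
  H_3: rank ker ∂_3 − rank ∂_4 = (5 − 4) − 0 = 1, and there is no ∂_4, so H_3 = Z.

As a check, the Euler characteristic is 5 − 10 + 10 − 5 = 0, which agrees with 1 − 0 + 0 − 1 = 0.
(K is a triangulation of the 3-sphere S^3.)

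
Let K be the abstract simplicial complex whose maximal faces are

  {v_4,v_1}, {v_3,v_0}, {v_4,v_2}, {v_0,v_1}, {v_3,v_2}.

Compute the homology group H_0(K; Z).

H_0 = Z.

Fix the vertex order v_0 < v_1 < v_2 < v_3 < v_4 and write every simplex with vertices in increasing order. Then dim K = 1 and the simplices of K are:

  0-simplices (5): [v_0], [v_1], [v_2], [v_3], [v_4]
  1-simplices (5): [v_0,v_1], [v_0,v_3], [v_1,v_4], [v_2,v_3], [v_2,v_4]

so the chain groups are C_0 ≅ Z^5, C_1 ≅ Z^5.

∂_1: C_1 → C_0 maps an edge to its endpoints' difference, ∂[p,q] = q − p. For instance
  ∂[v_2,v_4] = [v_4] − [v_2].
This gives a 5×5 integer matrix of rank 4; reducing to Smith normal form yields diagonal entries (1,1,1,1).

Computing H_k = (kernel of ∂_k) / (image of ∂_{k+1}):

  H_0: rank C_0 − rank ∂_1 = 5 − 4 = 1, and the invariant factors of ∂_1 are all 1, so H_0 = Z.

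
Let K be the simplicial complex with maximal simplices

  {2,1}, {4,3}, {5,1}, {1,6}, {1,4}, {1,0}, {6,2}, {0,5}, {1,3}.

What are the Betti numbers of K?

K has 7 vertices, 9 edges.
rank ∂_0 = 0, rank ∂_1 = 6 ⇒ b_0 = 7 − 0 − 6 = 1; all invariant factors of ∂_1 are 1 so no torsion. So H_0 ≅ Z.
rank ∂_1 = 6, rank ∂_2 = 0 ⇒ b_1 = 9 − 6 − 0 = 3. So H_1 ≅ Z^3.

b_0 = 1, b_1 = 3.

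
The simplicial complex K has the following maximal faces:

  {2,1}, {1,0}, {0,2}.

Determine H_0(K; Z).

Order the vertices as 0 < 1 < 2. Listing each simplex with vertices in this order, K has dimension 1 with simplices:

  0-simplices (3): [0], [1], [2]
  1-simplices (3): [0,1], [0,2], [1,2]

giving chain groups C_0 ≅ Z^3, C_1 ≅ Z^3.

Boundary ∂_1: C_1 → C_0 sends each edge [p,q] (with p < q) to q − p.
This gives a 3×3 integer matrix of rank 2; reducing to Smith normal form yields diagonal entries (1,1).

From H_k ≅ ker(∂_k) / im(∂_{k+1}) we obtain:

  H_0: rank C_0 − rank ∂_1 = 3 − 2 = 1, and the invariant factors of ∂_1 are all 1, so H_0 = Z.

(K is a triangulation of the circle S^1.)

H_0 = Z.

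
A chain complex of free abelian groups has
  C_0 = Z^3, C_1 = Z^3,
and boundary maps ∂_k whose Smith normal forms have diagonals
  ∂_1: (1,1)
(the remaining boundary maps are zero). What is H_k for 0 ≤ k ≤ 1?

H_0 = Z,  H_1 = Z.

H_0: b_0 = 3 − 0 − 2 = 1; torsion from ∂_1 factors > 1: none. So H_0 = Z.
H_1: b_1 = 3 − 2 − 0 = 1; torsion from ∂_2 factors > 1: none. So H_1 = Z.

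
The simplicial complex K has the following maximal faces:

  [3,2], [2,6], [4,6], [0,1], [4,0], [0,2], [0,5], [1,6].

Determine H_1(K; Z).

Take the total order 0 < 1 < 2 < 3 < 4 < 5 < 6 on the vertex set. Then K (dimension 1) consists of the simplices:

  0-simplices (7): [0], [1], [2], [3], [4], [5], [6]
  1-simplices (8): [0,1], [0,2], [0,4], [0,5], [1,6], [2,3], [2,6], [4,6]

so the chain groups are C_0 ≅ Z^7, C_1 ≅ Z^8.

Boundary ∂_1: C_1 → C_0 maps an edge to its endpoints' difference, ∂[p,q] = q − p. For instance
  ∂[0,1] = [1] − [0].
The resulting 7×8 matrix has rank 6, and its Smith normal form has invariant factors (1,1,1,1,1,1).

From H_k ≅ ker(∂_k) / im(∂_{k+1}) we obtain:

  H_1: rank ker ∂_1 − rank ∂_2 = (8 − 6) − 0 = 2, and there is no ∂_2, so H_1 = Z^2.

H_1 = Z^2.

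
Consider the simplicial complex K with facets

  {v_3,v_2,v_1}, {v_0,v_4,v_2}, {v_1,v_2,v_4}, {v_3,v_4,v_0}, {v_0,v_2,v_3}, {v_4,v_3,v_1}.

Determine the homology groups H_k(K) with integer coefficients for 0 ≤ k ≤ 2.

Take the total order v_0 < v_1 < v_2 < v_3 < v_4 on the vertex set. Then K (dimension 2) consists of the simplices:

  0-simplices (5): [v_0], [v_1], [v_2], [v_3], [v_4]
  1-simplices (9): [v_0,v_2], [v_0,v_3], [v_0,v_4], [v_1,v_2], [v_1,v_3], [v_1,v_4], [v_2,v_3], [v_2,v_4], [v_3,v_4]
  2-simplices (6): [v_0,v_2,v_3], [v_0,v_2,v_4], [v_0,v_3,v_4], [v_1,v_2,v_3], [v_1,v_2,v_4], [v_1,v_3,v_4]

giving chain groups C_0 ≅ Z^5, C_1 ≅ Z^9, C_2 ≅ Z^6.

∂_1: C_1 → C_0 maps an edge to its endpoints' difference, ∂[p,q] = q − p.
The resulting 5×9 matrix has rank 4, and its Smith normal form has invariant factors (1,1,1,1).

The boundary map ∂_2: C_2 → C_1 acts by ∂[p,q,r] = [q,r] − [p,r] + [p,q]. For instance
  ∂[v_0,v_2,v_3] = [v_2,v_3] − [v_0,v_3] + [v_0,v_2],
  ∂[v_0,v_3,v_4] = [v_3,v_4] − [v_0,v_4] + [v_0,v_3].
This gives a 9×6 integer matrix of rank 5; reducing to Smith normal form yields diagonal entries (1,1,1,1,1).

Computing H_k = (kernel of ∂_k) / (image of ∂_{k+1}):

  H_0: rank C_0 − rank ∂_1 = 5 − 4 = 1, and the invariant factors of ∂_1 are all 1, so H_0 ≅ Z.
  H_1: rank ker ∂_1 − rank ∂_2 = (9 − 4) − 5 = 0, and the invariant factors of ∂_2 are all 1, so H_1 ≅ 0.
  H_2: rank ker ∂_2 − rank ∂_3 = (6 − 5) − 0 = 1, and there is no ∂_3, so H_2 ≅ Z.

As a check, the Euler characteristic is 5 − 9 + 6 = 2, which agrees with 1 − 0 + 1 = 2.

H_0 = Z,  H_1 = 0,  H_2 = Z.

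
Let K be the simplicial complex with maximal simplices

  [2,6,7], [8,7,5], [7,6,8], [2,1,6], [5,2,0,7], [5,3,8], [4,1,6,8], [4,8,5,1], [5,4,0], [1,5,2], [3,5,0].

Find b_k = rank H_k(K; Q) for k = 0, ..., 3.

b_0 = 1, b_1 = 0, b_2 = 1, b_3 = 0.

Fix the vertex order 0 < 1 < 2 < 3 < 4 < 5 < 6 < 7 < 8 and write every simplex with vertices in increasing order. Then dim K = 3 and the simplices of K are:

  0-simplices (9): [0], [1], [2], [3], [4], [5], [6], [7], [8]
  1-simplices (23): [0,2], [0,3], [0,4], [0,5], [0,7], [1,2], [1,4], [1,5], [1,6], [1,8], [2,5], [2,6], [2,7], [3,5], [3,8], [4,5], [4,6], [4,8], [5,7], [5,8], [6,7], [6,8], [7,8]
  2-simplices (19): (19 of them)
  3-simplices (3): [0,2,5,7], [1,4,5,8], [1,4,6,8]

giving chain groups C_0 ≅ Z^9, C_1 ≅ Z^23, C_2 ≅ Z^19, C_3 ≅ Z^3.

Boundary ∂_1: C_1 → C_0 sends each edge [p,q] (with p < q) to q − p. For instance
  ∂[0,4] = [4] − [0].
The 9×23 boundary matrix has rank 8 and Smith normal form diag(1,1,1,1,1,1,1,1).

The boundary map ∂_2: C_2 → C_1 maps a triangle to the signed sum of its edges. For instance
  ∂[1,4,5] = [4,5] − [1,5] + [1,4],
  ∂[1,4,6] = [4,6] − [1,6] + [1,4].
The 23×19 boundary matrix has rank 15 and Smith normal form diag(1,1,1,1,1,1,1,1,1,1,1,1,1,1,1).

∂_3: C_3 → C_2 sends each 3-simplex σ to the alternating sum Σ_i (−1)^i (σ with its i-th vertex removed). For instance
  ∂[1,4,5,8] = [4,5,8] − [1,5,8] + [1,4,8] − [1,4,5],
  ∂[0,2,5,7] = [2,5,7] − [0,5,7] + [0,2,7] − [0,2,5].
This gives a 19×3 integer matrix of rank 3; reducing to Smith normal form yields diagonal entries (1,1,1).

Now H_k = ker ∂_k / im ∂_{k+1}, so:

  H_0: rank C_0 − rank ∂_1 = 9 − 8 = 1, and the invariant factors of ∂_1 are all 1, so H_0 ≅ Z.
  H_1: rank ker ∂_1 − rank ∂_2 = (23 − 8) − 15 = 0, and the invariant factors of ∂_2 are all 1, so H_1 ≅ 0.
  H_2: rank ker ∂_2 − rank ∂_3 = (19 − 15) − 3 = 1, and the invariant factors of ∂_3 are all 1, so H_2 ≅ Z.
  H_3: rank ker ∂_3 − rank ∂_4 = (3 − 3) − 0 = 0, and there is no ∂_4, so H_3 ≅ 0.

Hence the Betti numbers are b_0 = 1, b_1 = 0, b_2 = 1, b_3 = 0.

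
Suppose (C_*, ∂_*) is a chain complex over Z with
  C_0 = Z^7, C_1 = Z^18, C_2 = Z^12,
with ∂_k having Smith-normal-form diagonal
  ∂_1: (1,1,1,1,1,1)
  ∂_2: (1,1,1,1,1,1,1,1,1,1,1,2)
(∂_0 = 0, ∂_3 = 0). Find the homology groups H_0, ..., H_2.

H_0: b_0 = 7 − 0 − 6 = 1; torsion from ∂_1 factors > 1: none. So H_0 ≅ Z.
H_1: b_1 = 18 − 6 − 12 = 0; torsion from ∂_2 factors > 1: [2]. So H_1 ≅ Z/2.
H_2: b_2 = 12 − 12 − 0 = 0; torsion from ∂_3 factors > 1: none. So H_2 ≅ 0.

H_0 ≅ Z,  H_1 ≅ Z/2,  H_2 = 0.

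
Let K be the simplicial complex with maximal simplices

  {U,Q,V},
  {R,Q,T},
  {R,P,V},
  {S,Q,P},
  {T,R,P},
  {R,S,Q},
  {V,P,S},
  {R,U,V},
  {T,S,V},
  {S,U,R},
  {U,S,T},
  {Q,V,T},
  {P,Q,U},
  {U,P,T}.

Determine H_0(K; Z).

H_0 ≅ Z.

Take the total order P < Q < R < S < T < U < V on the vertex set. Then K (dimension 2) consists of the simplices:

  0-simplices (7): P, Q, R, S, T, U, V
  1-simplices (21): PQ, PR, PS, PT, PU, PV, QR, QS, QT, QU, QV, RS, RT, RU, RV, ST, SU, SV, TU, TV, UV
  2-simplices (14): PQS, PQU, PRT, PRV, PSV, PTU, QRS, QRT, QTV, QUV, RSU, RUV, STU, STV

giving chain groups C_0 ≅ Z^7, C_1 ≅ Z^21, C_2 ≅ Z^14.

Boundary ∂_1: C_1 → C_0 is given by ∂[p,q] = [q] − [p]. For instance
  ∂SV = V − S.
The resulting 7×21 matrix has rank 6, and its Smith normal form has invariant factors (1,1,1,1,1,1).

Boundary ∂_2: C_2 → C_1 sends each 2-simplex [p,q,r] to [q,r] − [p,r] + [p,q]. For instance
  ∂QTV = TV − QV + QT,
  ∂PTU = TU − PU + PT.
The 21×14 boundary matrix has rank 13 and Smith normal form diag(1,1,1,1,1,1,1,1,1,1,1,1,1).

From H_k ≅ ker(∂_k) / im(∂_{k+1}) we obtain:

  H_0: rank C_0 − rank ∂_1 = 7 − 6 = 1, and the invariant factors of ∂_1 are all 1, so H_0 ≅ Z.

(K is a triangulation of the torus T^2.)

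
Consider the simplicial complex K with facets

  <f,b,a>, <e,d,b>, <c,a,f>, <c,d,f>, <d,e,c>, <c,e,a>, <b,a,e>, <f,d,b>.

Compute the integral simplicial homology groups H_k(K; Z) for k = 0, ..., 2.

H_0 ≅ Z,  H_1 = 0,  H_2 ≅ Z.

We work with the vertex ordering a < b < c < d < e < f. The simplices of K, each written with vertices in increasing order, are:

  0-simplices (6): a, b, c, d, e, f
  1-simplices (12): ab, ac, ae, af, bd, be, bf, cd, ce, cf, de, df
  2-simplices (8): abe, abf, ace, acf, bde, bdf, cde, cdf

Hence C_0 ≅ Z^6, C_1 ≅ Z^12, C_2 ≅ Z^8.

Boundary ∂_1: C_1 → C_0 sends each edge [p,q] (with p < q) to q − p. For instance
  ∂bd = d − b.
As a 6×12 matrix over Z this has rank 5, with invariant factors (1,1,1,1,1).

∂_2: C_2 → C_1 sends each 2-simplex [p,q,r] to [q,r] − [p,r] + [p,q]. For instance
  ∂acf = cf − af + ac,
  ∂cde = de − ce + cd.
As a 12×8 matrix over Z this has rank 7, with invariant factors (1,1,1,1,1,1,1).

Now H_k = ker ∂_k / im ∂_{k+1}, so:

  H_0: rank C_0 − rank ∂_1 = 6 − 5 = 1, and the invariant factors of ∂_1 are all 1, so H_0 ≅ Z.
  H_1: rank ker ∂_1 − rank ∂_2 = (12 − 5) − 7 = 0, and the invariant factors of ∂_2 are all 1, so H_1 ≅ 0.
  H_2: rank ker ∂_2 − rank ∂_3 = (8 − 7) − 0 = 1, and there is no ∂_3, so H_2 ≅ Z.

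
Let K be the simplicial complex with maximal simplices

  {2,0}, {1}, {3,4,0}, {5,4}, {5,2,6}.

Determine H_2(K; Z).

H_2 ≅ 0.

We work with the vertex ordering 0 < 1 < 2 < 3 < 4 < 5 < 6. The simplices of K, each written with vertices in increasing order, are:

  0-simplices (7): [0], [1], [2], [3], [4], [5], [6]
  1-simplices (8): [0,2], [0,3], [0,4], [2,5], [2,6], [3,4], [4,5], [5,6]
  2-simplices (2): [0,3,4], [2,5,6]

giving chain groups C_0 ≅ Z^7, C_1 ≅ Z^8, C_2 ≅ Z^2.

∂_1: C_1 → C_0 maps an edge to its endpoints' difference, ∂[p,q] = q − p. For instance
  ∂[5,6] = [6] − [5].
This gives a 7×8 integer matrix of rank 5; reducing to Smith normal form yields diagonal entries (1,1,1,1,1).

Boundary ∂_2: C_2 → C_1 sends each 2-simplex [p,q,r] to [q,r] − [p,r] + [p,q]. For instance
  ∂[2,5,6] = [5,6] − [2,6] + [2,5],
  ∂[0,3,4] = [3,4] − [0,4] + [0,3].
The 8×2 boundary matrix has rank 2 and Smith normal form diag(1,1).

Reading off H_k = ker ∂_k / im ∂_{k+1}:

  H_2: rank ker ∂_2 − rank ∂_3 = (2 − 2) − 0 = 0, and there is no ∂_3, so H_2 = 0.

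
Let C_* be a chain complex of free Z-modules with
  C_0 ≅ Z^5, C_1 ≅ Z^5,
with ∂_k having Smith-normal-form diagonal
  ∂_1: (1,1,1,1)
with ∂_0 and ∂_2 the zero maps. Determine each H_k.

H_0: b_0 = 5 − 0 − 4 = 1; torsion from ∂_1 factors > 1: none. So H_0 ≅ Z.
H_1: b_1 = 5 − 4 − 0 = 1; torsion from ∂_2 factors > 1: none. So H_1 ≅ Z.

H_0 ≅ Z,  H_1 ≅ Z.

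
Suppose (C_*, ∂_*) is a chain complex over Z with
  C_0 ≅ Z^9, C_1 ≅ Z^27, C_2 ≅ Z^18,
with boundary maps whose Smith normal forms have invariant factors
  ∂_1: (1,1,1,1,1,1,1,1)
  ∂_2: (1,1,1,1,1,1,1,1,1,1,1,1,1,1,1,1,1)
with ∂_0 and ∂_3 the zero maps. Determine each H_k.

H_0: b_0 = 9 − 0 − 8 = 1; torsion from ∂_1 factors > 1: none. So H_0 = Z.
H_1: b_1 = 27 − 8 − 17 = 2; torsion from ∂_2 factors > 1: none. So H_1 = Z^2.
H_2: b_2 = 18 − 17 − 0 = 1; torsion from ∂_3 factors > 1: none. So H_2 = Z.

H_0 = Z,  H_1 = Z^2,  H_2 = Z.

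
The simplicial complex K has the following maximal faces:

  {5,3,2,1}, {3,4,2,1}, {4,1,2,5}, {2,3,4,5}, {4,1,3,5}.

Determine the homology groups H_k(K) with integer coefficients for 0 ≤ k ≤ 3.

We work with the vertex ordering 1 < 2 < 3 < 4 < 5. The simplices of K, each written with vertices in increasing order, are:

  0-simplices (5): [1], [2], [3], [4], [5]
  1-simplices (10): [1,2], [1,3], [1,4], [1,5], [2,3], [2,4], [2,5], [3,4], [3,5], [4,5]
  2-simplices (10): [1,2,3], [1,2,4], [1,2,5], [1,3,4], [1,3,5], [1,4,5], [2,3,4], [2,3,5], [2,4,5], [3,4,5]
  3-simplices (5): [1,2,3,4], [1,2,3,5], [1,2,4,5], [1,3,4,5], [2,3,4,5]

so the chain groups are C_0 ≅ Z^5, C_1 ≅ Z^10, C_2 ≅ Z^10, C_3 ≅ Z^5.

∂_1: C_1 → C_0 is given by ∂[p,q] = [q] − [p]. For instance
  ∂[2,4] = [4] − [2].
This gives a 5×10 integer matrix of rank 4; reducing to Smith normal form yields diagonal entries (1,1,1,1).

∂_2: C_2 → C_1 sends each 2-simplex [p,q,r] to [q,r] − [p,r] + [p,q]. For instance
  ∂[2,4,5] = [4,5] − [2,5] + [2,4],
  ∂[1,2,5] = [2,5] − [1,5] + [1,2].
As a 10×10 matrix over Z this has rank 6, with invariant factors (1,1,1,1,1,1).

The boundary map ∂_3: C_3 → C_2 sends each 3-simplex σ to the alternating sum Σ_i (−1)^i (σ with its i-th vertex removed). For instance
  ∂[1,3,4,5] = [3,4,5] − [1,4,5] + [1,3,5] − [1,3,4],
  ∂[1,2,4,5] = [2,4,5] − [1,4,5] + [1,2,5] − [1,2,4].
The resulting 10×5 matrix has rank 4, and its Smith normal form has invariant factors (1,1,1,1).

Computing H_k = (kernel of ∂_k) / (image of ∂_{k+1}):

  H_0: rank C_0 − rank ∂_1 = 5 − 4 = 1, and the invariant factors of ∂_1 are all 1, so H_0 = Z.
  H_1: rank ker ∂_1 − rank ∂_2 = (10 − 4) − 6 = 0, and the invariant factors of ∂_2 are all 1, so H_1 = 0.
  H_2: rank ker ∂_2 − rank ∂_3 = (10 − 6) − 4 = 0, and the invariant factors of ∂_3 are all 1, so H_2 = 0.
  H_3: rank ker ∂_3 − rank ∂_4 = (5 − 4) − 0 = 1, and there is no ∂_4, so H_3 = Z.

H_0 ≅ Z,  H_1 = 0,  H_2 = 0,  H_3 ≅ Z.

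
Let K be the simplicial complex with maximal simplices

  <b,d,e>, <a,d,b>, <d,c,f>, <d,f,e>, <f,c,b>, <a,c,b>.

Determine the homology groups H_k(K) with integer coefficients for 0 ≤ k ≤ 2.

We work with the vertex ordering a < b < c < d < e < f. The simplices of K, each written with vertices in increasing order, are:

  0-simplices (6): a, b, c, d, e, f
  1-simplices (12): ab, ac, ad, bc, bd, be, bf, cd, cf, de, df, ef
  2-simplices (6): abc, abd, bcf, bde, cdf, def

giving chain groups C_0 ≅ Z^6, C_1 ≅ Z^12, C_2 ≅ Z^6.

∂_1: C_1 → C_0 maps an edge to its endpoints' difference, ∂[p,q] = q − p. For instance
  ∂bd = d − b.
As a 6×12 matrix over Z this has rank 5, with invariant factors (1,1,1,1,1).

The boundary map ∂_2: C_2 → C_1 sends each 2-simplex [p,q,r] to [q,r] − [p,r] + [p,q]. For instance
  ∂abc = bc − ac + ab,
  ∂cdf = df − cf + cd.
The resulting 12×6 matrix has rank 6, and its Smith normal form has invariant factors (1,1,1,1,1,1).

From H_k ≅ ker(∂_k) / im(∂_{k+1}) we obtain:

  H_0: rank C_0 − rank ∂_1 = 6 − 5 = 1, and the invariant factors of ∂_1 are all 1, so H_0 = Z.
  H_1: rank ker ∂_1 − rank ∂_2 = (12 − 5) − 6 = 1, and the invariant factors of ∂_2 are all 1, so H_1 = Z.
  H_2: rank ker ∂_2 − rank ∂_3 = (6 − 6) − 0 = 0, and there is no ∂_3, so H_2 = 0.

(K is a triangulation of the cylinder S^1 x I.)

H_0 ≅ Z,  H_1 ≅ Z,  H_2 = 0.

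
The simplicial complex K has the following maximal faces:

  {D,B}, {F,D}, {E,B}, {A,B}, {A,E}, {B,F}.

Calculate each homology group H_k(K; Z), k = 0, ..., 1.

H_0 ≅ Z,  H_1 ≅ Z^2.

Take the total order A < B < D < E < F on the vertex set. Then K (dimension 1) consists of the simplices:

  0-simplices (5): A, B, D, E, F
  1-simplices (6): AB, AE, BD, BE, BF, DF

so the chain groups are C_0 ≅ Z^5, C_1 ≅ Z^6.

Boundary ∂_1: C_1 → C_0 is given by ∂[p,q] = [q] − [p]. For instance
  ∂DF = F − D.
As a 5×6 matrix over Z this has rank 4, with invariant factors (1,1,1,1).

Reading off H_k = ker ∂_k / im ∂_{k+1}:

  H_0: rank C_0 − rank ∂_1 = 5 − 4 = 1, and the invariant factors of ∂_1 are all 1, so H_0 = Z.
  H_1: rank ker ∂_1 − rank ∂_2 = (6 − 4) − 0 = 2, and there is no ∂_2, so H_1 = Z^2.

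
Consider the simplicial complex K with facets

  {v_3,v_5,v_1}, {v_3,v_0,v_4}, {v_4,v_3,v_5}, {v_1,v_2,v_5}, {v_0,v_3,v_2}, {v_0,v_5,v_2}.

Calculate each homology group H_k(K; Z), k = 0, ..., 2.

H_0 ≅ Z,  H_1 ≅ Z,  H_2 = 0.

Take the total order v_0 < v_1 < v_2 < v_3 < v_4 < v_5 on the vertex set. Then K (dimension 2) consists of the simplices:

  0-simplices (6): [v_0], [v_1], [v_2], [v_3], [v_4], [v_5]
  1-simplices (12): [v_0,v_2], [v_0,v_3], [v_0,v_4], [v_0,v_5], [v_1,v_2], [v_1,v_3], [v_1,v_5], [v_2,v_3], [v_2,v_5], [v_3,v_4], [v_3,v_5], [v_4,v_5]
  2-simplices (6): [v_0,v_2,v_3], [v_0,v_2,v_5], [v_0,v_3,v_4], [v_1,v_2,v_5], [v_1,v_3,v_5], [v_3,v_4,v_5]

so the chain groups are C_0 ≅ Z^6, C_1 ≅ Z^12, C_2 ≅ Z^6.

Boundary ∂_1: C_1 → C_0 sends each edge [p,q] (with p < q) to q − p. For instance
  ∂[v_0,v_4] = [v_4] − [v_0].
The resulting 6×12 matrix has rank 5, and its Smith normal form has invariant factors (1,1,1,1,1).

∂_2: C_2 → C_1 acts by ∂[p,q,r] = [q,r] − [p,r] + [p,q]. For instance
  ∂[v_1,v_2,v_5] = [v_2,v_5] − [v_1,v_5] + [v_1,v_2],
  ∂[v_1,v_3,v_5] = [v_3,v_5] − [v_1,v_5] + [v_1,v_3].
This gives a 12×6 integer matrix of rank 6; reducing to Smith normal form yields diagonal entries (1,1,1,1,1,1).

From H_k ≅ ker(∂_k) / im(∂_{k+1}) we obtain:

  H_0: rank C_0 − rank ∂_1 = 6 − 5 = 1, and the invariant factors of ∂_1 are all 1, so H_0 = Z.
  H_1: rank ker ∂_1 − rank ∂_2 = (12 − 5) − 6 = 1, and the invariant factors of ∂_2 are all 1, so H_1 = Z.
  H_2: rank ker ∂_2 − rank ∂_3 = (6 − 6) − 0 = 0, and there is no ∂_3, so H_2 = 0.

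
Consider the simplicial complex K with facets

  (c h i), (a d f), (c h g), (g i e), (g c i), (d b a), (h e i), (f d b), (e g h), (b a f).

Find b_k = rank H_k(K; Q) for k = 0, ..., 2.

b_0 = 2, b_1 = 0, b_2 = 2.

Take the total order a < b < c < d < e < f < g < h < i on the vertex set. Then K (dimension 2) consists of the simplices:

  0-simplices (9): a, b, c, d, e, f, g, h, i
  1-simplices (15): ab, ad, af, bd, bf, cg, ch, ci, df, eg, eh, ei, gh, gi, hi
  2-simplices (10): abd, abf, adf, bdf, cgh, cgi, chi, egh, egi, ehi

Hence C_0 ≅ Z^9, C_1 ≅ Z^15, C_2 ≅ Z^10.

The boundary map ∂_1: C_1 → C_0 sends each edge [p,q] (with p < q) to q − p.
The resulting 9×15 matrix has rank 7, and its Smith normal form has invariant factors (1,1,1,1,1,1,1).

Boundary ∂_2: C_2 → C_1 maps a triangle to the signed sum of its edges. For instance
  ∂bdf = df − bf + bd,
  ∂abd = bd − ad + ab.
The 15×10 boundary matrix has rank 8 and Smith normal form diag(1,1,1,1,1,1,1,1).

From H_k ≅ ker(∂_k) / im(∂_{k+1}) we obtain:

  H_0: rank C_0 − rank ∂_1 = 9 − 7 = 2, and the invariant factors of ∂_1 are all 1, so H_0 = Z^2.
  H_1: rank ker ∂_1 − rank ∂_2 = (15 − 7) − 8 = 0, and the invariant factors of ∂_2 are all 1, so H_1 = 0.
  H_2: rank ker ∂_2 − rank ∂_3 = (10 − 8) − 0 = 2, and there is no ∂_3, so H_2 = Z^2.

As a check, the Euler characteristic is 9 − 15 + 10 = 4, which agrees with 2 − 0 + 2 = 4.
(K is a triangulation of the disjoint union of the 2-sphere S^2 and the 2-sphere S^2.)

Hence the Betti numbers are b_0 = 2, b_1 = 0, b_2 = 2.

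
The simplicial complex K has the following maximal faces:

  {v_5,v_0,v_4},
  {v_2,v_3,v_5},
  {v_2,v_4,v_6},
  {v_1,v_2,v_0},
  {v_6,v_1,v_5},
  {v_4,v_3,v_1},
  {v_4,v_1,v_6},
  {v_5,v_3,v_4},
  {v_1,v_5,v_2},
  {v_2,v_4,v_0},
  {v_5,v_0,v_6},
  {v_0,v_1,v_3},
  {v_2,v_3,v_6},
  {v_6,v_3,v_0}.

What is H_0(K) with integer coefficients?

Take the total order v_0 < v_1 < v_2 < v_3 < v_4 < v_5 < v_6 on the vertex set. Then K (dimension 2) consists of the simplices:

  0-simplices (7): [v_0], [v_1], [v_2], [v_3], [v_4], [v_5], [v_6]
  1-simplices (21): (21 of them)
  2-simplices (14): (14 of them)

Hence C_0 ≅ Z^7, C_1 ≅ Z^21, C_2 ≅ Z^14.

∂_1: C_1 → C_0 maps an edge to its endpoints' difference, ∂[p,q] = q − p. For instance
  ∂[v_1,v_5] = [v_5] − [v_1].
The resulting 7×21 matrix has rank 6, and its Smith normal form has invariant factors (1,1,1,1,1,1).

Boundary ∂_2: C_2 → C_1 acts by ∂[p,q,r] = [q,r] − [p,r] + [p,q]. For instance
  ∂[v_1,v_5,v_6] = [v_5,v_6] − [v_1,v_6] + [v_1,v_5],
  ∂[v_2,v_3,v_5] = [v_3,v_5] − [v_2,v_5] + [v_2,v_3].
This gives a 21×14 integer matrix of rank 13; reducing to Smith normal form yields diagonal entries (1,1,1,1,1,1,1,1,1,1,1,1,1).

Reading off H_k = ker ∂_k / im ∂_{k+1}:

  H_0: rank C_0 − rank ∂_1 = 7 − 6 = 1, and the invariant factors of ∂_1 are all 1, so H_0 = Z.

(K is a triangulation of the torus T^2.)

H_0 ≅ Z.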